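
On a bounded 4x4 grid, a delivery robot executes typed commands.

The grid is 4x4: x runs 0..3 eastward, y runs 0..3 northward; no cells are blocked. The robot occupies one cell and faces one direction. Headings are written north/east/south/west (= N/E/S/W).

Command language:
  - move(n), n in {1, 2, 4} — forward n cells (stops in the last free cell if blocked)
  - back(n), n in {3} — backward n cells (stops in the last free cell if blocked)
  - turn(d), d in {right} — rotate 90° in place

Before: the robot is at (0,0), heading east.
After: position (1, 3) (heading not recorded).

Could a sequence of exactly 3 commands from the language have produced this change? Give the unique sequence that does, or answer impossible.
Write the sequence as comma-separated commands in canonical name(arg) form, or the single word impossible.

key: running back(3) before move(1) would end elsewhere — order is forced
t0: at (0,0), heading east
1. move(1) → at (1,0), heading east
2. turn(right) → at (1,0), heading south
3. back(3) → at (1,3), heading south
no other 3-command option fits: unique.

move(1), turn(right), back(3)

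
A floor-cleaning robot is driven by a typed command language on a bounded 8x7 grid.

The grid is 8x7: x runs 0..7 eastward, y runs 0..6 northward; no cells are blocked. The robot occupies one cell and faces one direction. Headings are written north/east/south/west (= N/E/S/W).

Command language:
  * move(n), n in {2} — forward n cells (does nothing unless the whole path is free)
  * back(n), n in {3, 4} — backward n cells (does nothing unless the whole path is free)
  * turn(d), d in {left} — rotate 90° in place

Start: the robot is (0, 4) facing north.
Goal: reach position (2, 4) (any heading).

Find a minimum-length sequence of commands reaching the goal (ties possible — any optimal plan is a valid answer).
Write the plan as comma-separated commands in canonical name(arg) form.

initial: (0, 4) facing north
t=1 turn(left) ⇒ (0, 4) facing west
t=2 back(4) ⇒ (4, 4) facing west
t=3 move(2) ⇒ (2, 4) facing west
minimal: 3 command(s), checked below 3.

turn(left), back(4), move(2)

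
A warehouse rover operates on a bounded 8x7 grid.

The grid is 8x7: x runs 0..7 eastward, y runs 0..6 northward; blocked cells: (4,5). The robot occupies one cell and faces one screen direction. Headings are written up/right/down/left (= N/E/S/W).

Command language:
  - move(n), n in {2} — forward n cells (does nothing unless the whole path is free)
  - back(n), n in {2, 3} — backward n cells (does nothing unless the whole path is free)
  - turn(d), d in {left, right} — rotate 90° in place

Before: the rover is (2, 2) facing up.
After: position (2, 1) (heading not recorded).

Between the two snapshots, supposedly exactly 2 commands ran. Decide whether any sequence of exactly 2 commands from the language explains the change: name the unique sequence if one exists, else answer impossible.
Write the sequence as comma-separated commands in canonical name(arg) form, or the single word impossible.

move(2), back(3)

key: running back(3) before move(2) would end elsewhere — order is forced
begin: (2, 2) facing up
1. move(2) → (2, 4) facing up
2. back(3) → (2, 1) facing up
all 25 alternatives checked — unique.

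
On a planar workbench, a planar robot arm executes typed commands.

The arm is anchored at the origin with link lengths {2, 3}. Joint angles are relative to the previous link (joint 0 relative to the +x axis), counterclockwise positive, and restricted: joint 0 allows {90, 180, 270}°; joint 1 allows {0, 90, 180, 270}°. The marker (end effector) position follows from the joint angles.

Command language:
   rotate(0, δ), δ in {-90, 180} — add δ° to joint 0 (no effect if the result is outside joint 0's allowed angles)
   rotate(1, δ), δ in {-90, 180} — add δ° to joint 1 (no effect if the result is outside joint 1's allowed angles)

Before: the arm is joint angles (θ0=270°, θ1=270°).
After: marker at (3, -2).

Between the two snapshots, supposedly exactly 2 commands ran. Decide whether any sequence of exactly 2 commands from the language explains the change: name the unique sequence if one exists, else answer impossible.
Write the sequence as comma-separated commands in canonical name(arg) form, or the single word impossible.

rotate(1, -90), rotate(1, -90)

begin: joint angles (θ0=270°, θ1=270°)
step 1 (rotate(1, -90)): joint angles (θ0=270°, θ1=180°)
step 2 (rotate(1, -90)): joint angles (θ0=270°, θ1=90°)
no other 2-command option fits: unique.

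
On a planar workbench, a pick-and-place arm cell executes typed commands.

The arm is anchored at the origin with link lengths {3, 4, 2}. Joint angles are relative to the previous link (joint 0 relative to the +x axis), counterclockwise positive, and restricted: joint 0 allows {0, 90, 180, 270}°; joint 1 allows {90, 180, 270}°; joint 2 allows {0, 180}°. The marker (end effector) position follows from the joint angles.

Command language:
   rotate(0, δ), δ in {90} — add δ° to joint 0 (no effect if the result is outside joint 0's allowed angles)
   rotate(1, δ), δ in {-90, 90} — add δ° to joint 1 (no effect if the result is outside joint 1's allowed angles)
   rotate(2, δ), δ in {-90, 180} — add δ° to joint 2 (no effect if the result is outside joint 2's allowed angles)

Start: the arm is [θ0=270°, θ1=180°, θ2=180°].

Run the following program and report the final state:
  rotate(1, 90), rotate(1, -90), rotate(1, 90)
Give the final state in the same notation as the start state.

[θ0=270°, θ1=270°, θ2=180°]

from: [θ0=270°, θ1=180°, θ2=180°]
1. rotate(1, 90) → [θ0=270°, θ1=270°, θ2=180°]
2. rotate(1, -90) → [θ0=270°, θ1=180°, θ2=180°]
3. rotate(1, 90) → [θ0=270°, θ1=270°, θ2=180°]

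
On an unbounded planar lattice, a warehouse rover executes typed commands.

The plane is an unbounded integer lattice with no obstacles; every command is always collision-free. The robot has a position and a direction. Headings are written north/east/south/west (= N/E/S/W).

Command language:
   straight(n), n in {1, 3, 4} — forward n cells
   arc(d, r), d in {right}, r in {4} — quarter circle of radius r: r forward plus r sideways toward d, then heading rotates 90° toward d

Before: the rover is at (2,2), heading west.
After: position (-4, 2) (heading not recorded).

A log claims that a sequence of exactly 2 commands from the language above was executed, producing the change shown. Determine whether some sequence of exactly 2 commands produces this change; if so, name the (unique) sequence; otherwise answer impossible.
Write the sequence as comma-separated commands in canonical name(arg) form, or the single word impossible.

initial: at (2,2), heading west
t=1 straight(3) ⇒ at (-1,2), heading west
t=2 straight(3) ⇒ at (-4,2), heading west
no rival 2-sequence matches.

straight(3), straight(3)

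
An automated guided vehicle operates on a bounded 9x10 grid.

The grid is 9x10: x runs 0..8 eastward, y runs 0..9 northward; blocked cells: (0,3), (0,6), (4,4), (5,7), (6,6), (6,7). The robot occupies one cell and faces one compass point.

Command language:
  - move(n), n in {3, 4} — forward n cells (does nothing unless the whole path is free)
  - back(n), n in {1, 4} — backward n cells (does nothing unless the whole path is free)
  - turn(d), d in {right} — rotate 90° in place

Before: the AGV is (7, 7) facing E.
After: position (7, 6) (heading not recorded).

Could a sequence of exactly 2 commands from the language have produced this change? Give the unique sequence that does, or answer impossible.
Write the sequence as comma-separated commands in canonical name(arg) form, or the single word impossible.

every 2-command combo misses the target.

impossible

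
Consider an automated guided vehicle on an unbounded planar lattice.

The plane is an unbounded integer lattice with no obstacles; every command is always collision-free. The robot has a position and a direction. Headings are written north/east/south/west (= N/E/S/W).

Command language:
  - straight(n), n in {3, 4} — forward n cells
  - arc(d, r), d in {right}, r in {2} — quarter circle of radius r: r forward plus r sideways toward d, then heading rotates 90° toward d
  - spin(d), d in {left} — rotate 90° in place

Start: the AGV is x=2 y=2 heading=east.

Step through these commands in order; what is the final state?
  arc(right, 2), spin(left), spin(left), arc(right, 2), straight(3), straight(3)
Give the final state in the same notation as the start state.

start: x=2 y=2 heading=east
1. arc(right, 2) → x=4 y=0 heading=south
2. spin(left) → x=4 y=0 heading=east
3. spin(left) → x=4 y=0 heading=north
4. arc(right, 2) → x=6 y=2 heading=east
5. straight(3) → x=9 y=2 heading=east
6. straight(3) → x=12 y=2 heading=east

x=12 y=2 heading=east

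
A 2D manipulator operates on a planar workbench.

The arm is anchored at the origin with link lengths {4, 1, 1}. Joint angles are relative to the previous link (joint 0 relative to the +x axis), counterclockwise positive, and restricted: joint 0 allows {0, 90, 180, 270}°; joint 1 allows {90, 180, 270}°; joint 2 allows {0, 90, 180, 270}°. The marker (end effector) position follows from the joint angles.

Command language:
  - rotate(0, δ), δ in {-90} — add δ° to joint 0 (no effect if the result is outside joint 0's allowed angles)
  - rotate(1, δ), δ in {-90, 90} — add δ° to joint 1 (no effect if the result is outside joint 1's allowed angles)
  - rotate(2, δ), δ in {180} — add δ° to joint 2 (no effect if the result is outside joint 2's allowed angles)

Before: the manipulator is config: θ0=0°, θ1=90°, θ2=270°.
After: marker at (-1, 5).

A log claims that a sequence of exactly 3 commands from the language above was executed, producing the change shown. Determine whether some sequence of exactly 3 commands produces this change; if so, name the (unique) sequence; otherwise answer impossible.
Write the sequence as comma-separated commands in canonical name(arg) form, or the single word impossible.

start: config: θ0=0°, θ1=90°, θ2=270°
step 1 (rotate(0, -90)): config: θ0=270°, θ1=90°, θ2=270°
step 2 (rotate(0, -90)): config: θ0=180°, θ1=90°, θ2=270°
step 3 (rotate(0, -90)): config: θ0=90°, θ1=90°, θ2=270°
no other 3-command option fits: unique.

rotate(0, -90), rotate(0, -90), rotate(0, -90)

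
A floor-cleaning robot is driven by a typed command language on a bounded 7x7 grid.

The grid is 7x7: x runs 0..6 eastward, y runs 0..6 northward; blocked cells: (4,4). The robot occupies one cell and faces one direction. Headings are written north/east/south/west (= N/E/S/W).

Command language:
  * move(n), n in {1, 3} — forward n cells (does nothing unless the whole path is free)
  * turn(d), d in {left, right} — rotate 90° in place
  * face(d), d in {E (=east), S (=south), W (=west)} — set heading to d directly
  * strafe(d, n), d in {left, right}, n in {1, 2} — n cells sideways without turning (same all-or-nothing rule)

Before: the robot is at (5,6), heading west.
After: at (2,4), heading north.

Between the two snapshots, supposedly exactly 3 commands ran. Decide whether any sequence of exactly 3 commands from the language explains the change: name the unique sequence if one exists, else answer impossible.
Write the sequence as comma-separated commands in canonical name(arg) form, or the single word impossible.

key: position moved to (2,4) AND the heading swung to N — translation plus rotation needed
begin: at (5,6), heading west
1. move(3) → at (2,6), heading west
2. strafe(left, 2) → at (2,4), heading west
3. turn(right) → at (2,4), heading north
no other 3-command option fits: unique.

move(3), strafe(left, 2), turn(right)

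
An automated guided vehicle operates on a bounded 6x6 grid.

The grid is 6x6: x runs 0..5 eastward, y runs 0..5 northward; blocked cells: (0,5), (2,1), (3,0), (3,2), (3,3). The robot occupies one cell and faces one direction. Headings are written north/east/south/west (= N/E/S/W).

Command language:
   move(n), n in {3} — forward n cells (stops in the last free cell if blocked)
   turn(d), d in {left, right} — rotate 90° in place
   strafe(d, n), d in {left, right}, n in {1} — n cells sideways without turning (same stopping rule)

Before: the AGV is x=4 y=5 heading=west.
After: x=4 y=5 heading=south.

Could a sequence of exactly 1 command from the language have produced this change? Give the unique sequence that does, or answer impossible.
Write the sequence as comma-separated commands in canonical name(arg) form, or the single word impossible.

turn(left)

key: parked at (4,5) the whole time — nothing moves the robot
begin: x=4 y=5 heading=west
step 1 (turn(left)): x=4 y=5 heading=south
no rival 1-sequence matches.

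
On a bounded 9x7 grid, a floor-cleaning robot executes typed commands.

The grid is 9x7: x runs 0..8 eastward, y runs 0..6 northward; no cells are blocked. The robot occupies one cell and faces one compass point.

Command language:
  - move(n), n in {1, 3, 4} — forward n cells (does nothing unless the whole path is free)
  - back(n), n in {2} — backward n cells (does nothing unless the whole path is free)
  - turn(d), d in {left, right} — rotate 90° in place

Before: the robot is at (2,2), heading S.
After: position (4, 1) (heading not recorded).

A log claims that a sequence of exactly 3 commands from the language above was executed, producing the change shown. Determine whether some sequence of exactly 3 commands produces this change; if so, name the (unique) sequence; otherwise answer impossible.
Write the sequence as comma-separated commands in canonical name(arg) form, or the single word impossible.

move(1), turn(right), back(2)

key: order matters: swapping move(1) and back(2) lands elsewhere
from: at (2,2), heading S
1. move(1) → at (2,1), heading S
2. turn(right) → at (2,1), heading W
3. back(2) → at (4,1), heading W
no rival 3-sequence matches.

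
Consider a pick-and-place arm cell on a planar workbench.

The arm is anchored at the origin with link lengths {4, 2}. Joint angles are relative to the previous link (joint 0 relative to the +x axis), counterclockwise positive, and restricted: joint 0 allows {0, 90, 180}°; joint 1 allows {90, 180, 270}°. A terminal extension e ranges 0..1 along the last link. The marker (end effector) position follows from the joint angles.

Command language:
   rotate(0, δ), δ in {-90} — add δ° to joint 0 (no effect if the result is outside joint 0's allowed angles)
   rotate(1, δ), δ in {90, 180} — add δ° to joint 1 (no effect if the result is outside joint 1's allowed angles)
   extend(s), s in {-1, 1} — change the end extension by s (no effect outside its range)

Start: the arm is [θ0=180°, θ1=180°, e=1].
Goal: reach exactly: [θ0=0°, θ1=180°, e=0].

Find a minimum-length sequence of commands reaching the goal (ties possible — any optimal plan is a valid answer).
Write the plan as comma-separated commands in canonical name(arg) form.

t0: [θ0=180°, θ1=180°, e=1]
[1] after rotate(0, -90): [θ0=90°, θ1=180°, e=1]
[2] after rotate(0, -90): [θ0=0°, θ1=180°, e=1]
[3] after extend(-1): [θ0=0°, θ1=180°, e=0]
shorter routes all fall short; 3 is best.

rotate(0, -90), rotate(0, -90), extend(-1)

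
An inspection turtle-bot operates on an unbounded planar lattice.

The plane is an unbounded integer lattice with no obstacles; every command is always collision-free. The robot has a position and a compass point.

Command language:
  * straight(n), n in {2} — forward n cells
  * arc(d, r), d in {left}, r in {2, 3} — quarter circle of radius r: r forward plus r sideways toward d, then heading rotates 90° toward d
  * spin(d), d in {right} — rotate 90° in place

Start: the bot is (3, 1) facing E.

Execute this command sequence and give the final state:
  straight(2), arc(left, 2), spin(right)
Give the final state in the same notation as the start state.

(7, 3) facing E

t0: (3, 1) facing E
[1] after straight(2): (5, 1) facing E
[2] after arc(left, 2): (7, 3) facing N
[3] after spin(right): (7, 3) facing E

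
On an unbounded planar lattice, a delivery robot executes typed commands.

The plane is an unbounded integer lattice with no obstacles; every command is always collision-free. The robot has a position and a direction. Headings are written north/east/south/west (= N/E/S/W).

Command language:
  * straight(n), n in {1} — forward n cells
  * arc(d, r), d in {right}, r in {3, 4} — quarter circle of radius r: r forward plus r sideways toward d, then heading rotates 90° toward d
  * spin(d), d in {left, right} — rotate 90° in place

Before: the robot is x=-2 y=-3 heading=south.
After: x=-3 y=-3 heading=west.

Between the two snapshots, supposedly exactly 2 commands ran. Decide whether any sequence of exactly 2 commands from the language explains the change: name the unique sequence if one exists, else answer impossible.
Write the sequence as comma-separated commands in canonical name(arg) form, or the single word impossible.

key: order matters: swapping spin(right) and straight(1) lands elsewhere
initial: x=-2 y=-3 heading=south
step 1 (spin(right)): x=-2 y=-3 heading=west
step 2 (straight(1)): x=-3 y=-3 heading=west
all 25 alternatives checked — unique.

spin(right), straight(1)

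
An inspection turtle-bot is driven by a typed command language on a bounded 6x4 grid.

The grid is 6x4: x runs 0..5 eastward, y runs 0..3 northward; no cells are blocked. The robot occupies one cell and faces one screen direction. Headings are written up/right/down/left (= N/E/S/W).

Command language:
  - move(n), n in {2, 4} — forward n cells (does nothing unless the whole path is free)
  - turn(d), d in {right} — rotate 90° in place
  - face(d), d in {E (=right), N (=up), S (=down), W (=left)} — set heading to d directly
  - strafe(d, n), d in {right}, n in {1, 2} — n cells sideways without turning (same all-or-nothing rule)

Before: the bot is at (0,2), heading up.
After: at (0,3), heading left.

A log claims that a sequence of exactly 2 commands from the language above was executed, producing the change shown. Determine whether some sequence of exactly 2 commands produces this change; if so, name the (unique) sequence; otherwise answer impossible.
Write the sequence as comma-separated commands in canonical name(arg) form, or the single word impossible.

key: order matters: swapping face(W) and strafe(right, 1) lands elsewhere
initial: at (0,2), heading up
step 1 (face(W)): at (0,2), heading left
step 2 (strafe(right, 1)): at (0,3), heading left
uniquely the one of 81 2-step routes that fits.

face(W), strafe(right, 1)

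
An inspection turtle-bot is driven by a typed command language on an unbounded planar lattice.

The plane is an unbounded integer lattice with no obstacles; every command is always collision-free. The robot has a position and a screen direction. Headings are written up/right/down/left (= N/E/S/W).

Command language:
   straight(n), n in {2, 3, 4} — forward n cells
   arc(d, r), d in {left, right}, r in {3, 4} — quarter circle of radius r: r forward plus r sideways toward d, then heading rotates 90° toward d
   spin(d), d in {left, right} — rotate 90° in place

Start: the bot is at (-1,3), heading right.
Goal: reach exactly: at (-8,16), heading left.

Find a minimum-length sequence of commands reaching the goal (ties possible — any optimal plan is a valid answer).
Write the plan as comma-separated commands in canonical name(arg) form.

arc(left, 3), arc(left, 4), arc(right, 3), arc(left, 3)

initial: at (-1,3), heading right
step 1 (arc(left, 3)): at (2,6), heading up
step 2 (arc(left, 4)): at (-2,10), heading left
step 3 (arc(right, 3)): at (-5,13), heading up
step 4 (arc(left, 3)): at (-8,16), heading left
no 3-step plan works, so 4 is optimal.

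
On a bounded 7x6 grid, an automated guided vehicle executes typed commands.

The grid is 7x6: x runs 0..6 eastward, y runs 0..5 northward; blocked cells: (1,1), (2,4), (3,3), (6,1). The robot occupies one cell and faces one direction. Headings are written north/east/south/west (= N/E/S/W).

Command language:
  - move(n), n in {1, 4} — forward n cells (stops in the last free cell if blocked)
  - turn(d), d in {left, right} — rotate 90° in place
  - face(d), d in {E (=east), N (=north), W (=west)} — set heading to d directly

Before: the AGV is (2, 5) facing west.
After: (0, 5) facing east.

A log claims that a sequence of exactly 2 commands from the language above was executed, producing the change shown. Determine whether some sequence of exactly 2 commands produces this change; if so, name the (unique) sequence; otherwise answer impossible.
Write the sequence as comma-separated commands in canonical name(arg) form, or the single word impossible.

move(4), face(E)

key: running face(E) before move(4) would end elsewhere — order is forced
initial: (2, 5) facing west
t=1 move(4) ⇒ (0, 5) facing west
t=2 face(E) ⇒ (0, 5) facing east
no other 2-command option fits: unique.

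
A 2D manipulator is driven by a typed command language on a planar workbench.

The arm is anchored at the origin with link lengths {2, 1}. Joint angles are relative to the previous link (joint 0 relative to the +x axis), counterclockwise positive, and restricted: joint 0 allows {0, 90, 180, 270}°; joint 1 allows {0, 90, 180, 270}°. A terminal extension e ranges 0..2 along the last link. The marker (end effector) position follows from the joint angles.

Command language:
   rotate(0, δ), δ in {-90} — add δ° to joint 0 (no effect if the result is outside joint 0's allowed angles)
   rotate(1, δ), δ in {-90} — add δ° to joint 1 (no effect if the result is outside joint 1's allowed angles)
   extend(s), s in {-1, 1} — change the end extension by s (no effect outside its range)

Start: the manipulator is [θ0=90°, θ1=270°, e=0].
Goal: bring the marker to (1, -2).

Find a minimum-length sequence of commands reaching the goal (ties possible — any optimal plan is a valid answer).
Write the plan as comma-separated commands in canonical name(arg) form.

begin: [θ0=90°, θ1=270°, e=0]
[1] after rotate(0, -90): [θ0=0°, θ1=270°, e=0]
[2] after rotate(0, -90): [θ0=270°, θ1=270°, e=0]
[3] after rotate(1, -90): [θ0=270°, θ1=180°, e=0]
[4] after rotate(1, -90): [θ0=270°, θ1=90°, e=0]
nothing shorter than 4 reaches the goal.

rotate(0, -90), rotate(0, -90), rotate(1, -90), rotate(1, -90)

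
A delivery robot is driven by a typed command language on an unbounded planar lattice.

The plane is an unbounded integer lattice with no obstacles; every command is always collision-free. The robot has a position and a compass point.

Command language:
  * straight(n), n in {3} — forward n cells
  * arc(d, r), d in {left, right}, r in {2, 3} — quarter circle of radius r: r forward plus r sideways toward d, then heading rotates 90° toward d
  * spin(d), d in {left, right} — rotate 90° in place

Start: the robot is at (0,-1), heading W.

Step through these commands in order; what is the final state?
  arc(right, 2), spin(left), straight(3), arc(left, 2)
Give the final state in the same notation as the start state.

at (-7,-1), heading S

t0: at (0,-1), heading W
t=1 arc(right, 2) ⇒ at (-2,1), heading N
t=2 spin(left) ⇒ at (-2,1), heading W
t=3 straight(3) ⇒ at (-5,1), heading W
t=4 arc(left, 2) ⇒ at (-7,-1), heading S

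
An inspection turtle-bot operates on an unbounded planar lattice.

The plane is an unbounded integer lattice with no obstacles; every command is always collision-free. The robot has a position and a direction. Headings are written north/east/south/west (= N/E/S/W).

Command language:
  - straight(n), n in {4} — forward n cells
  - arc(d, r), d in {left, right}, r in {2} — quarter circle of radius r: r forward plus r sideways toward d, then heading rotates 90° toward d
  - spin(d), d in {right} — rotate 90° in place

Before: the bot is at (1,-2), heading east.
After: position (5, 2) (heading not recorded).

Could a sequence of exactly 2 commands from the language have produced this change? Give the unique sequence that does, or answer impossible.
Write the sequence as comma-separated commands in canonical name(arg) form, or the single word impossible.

arc(left, 2), arc(right, 2)

key: order matters: swapping arc(left, 2) and arc(right, 2) lands elsewhere
initial: at (1,-2), heading east
[1] after arc(left, 2): at (3,0), heading north
[2] after arc(right, 2): at (5,2), heading east
no rival 2-sequence matches.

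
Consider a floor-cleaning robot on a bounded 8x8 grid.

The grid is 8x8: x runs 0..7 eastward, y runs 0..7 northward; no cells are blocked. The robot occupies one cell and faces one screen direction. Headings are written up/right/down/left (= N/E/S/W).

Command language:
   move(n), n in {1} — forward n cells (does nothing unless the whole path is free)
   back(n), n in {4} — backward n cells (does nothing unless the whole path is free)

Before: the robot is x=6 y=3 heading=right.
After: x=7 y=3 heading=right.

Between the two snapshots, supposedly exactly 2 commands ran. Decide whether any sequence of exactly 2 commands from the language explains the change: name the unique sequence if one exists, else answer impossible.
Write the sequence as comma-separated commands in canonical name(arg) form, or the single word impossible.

key: heading stays E — no command in the sequence turns
t0: x=6 y=3 heading=right
t=1 move(1) ⇒ x=7 y=3 heading=right
t=2 move(1) ⇒ x=7 y=3 heading=right
uniquely the one of 4 2-step routes that fits.

move(1), move(1)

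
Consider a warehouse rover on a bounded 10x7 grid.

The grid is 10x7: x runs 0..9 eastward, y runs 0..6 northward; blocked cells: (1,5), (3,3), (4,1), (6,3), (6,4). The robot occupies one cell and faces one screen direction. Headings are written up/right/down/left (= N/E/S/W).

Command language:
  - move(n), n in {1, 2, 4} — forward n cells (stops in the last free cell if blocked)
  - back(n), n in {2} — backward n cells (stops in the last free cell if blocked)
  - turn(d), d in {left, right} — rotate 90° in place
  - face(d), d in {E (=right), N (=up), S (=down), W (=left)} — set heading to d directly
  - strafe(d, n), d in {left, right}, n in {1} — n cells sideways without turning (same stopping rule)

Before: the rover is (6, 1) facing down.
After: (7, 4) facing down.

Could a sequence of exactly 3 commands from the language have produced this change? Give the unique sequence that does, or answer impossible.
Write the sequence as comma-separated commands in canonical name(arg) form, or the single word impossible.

back(2), strafe(left, 1), back(2)

key: still facing S at the end — nothing in the sequence rotates
from: (6, 1) facing down
step 1 (back(2)): (6, 2) facing down
step 2 (strafe(left, 1)): (7, 2) facing down
step 3 (back(2)): (7, 4) facing down
all 1728 alternatives checked — unique.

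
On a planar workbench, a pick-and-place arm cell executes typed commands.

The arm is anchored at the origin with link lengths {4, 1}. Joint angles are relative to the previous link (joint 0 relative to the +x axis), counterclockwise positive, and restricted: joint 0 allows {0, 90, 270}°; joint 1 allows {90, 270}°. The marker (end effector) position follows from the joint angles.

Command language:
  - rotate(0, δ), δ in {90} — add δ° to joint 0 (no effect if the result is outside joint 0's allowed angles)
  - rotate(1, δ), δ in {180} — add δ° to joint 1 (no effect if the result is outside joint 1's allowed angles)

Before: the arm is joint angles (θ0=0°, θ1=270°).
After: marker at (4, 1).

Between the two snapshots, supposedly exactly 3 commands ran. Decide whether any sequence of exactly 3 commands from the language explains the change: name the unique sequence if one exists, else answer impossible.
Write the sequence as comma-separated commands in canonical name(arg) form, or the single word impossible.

begin: joint angles (θ0=0°, θ1=270°)
t=1 rotate(1, 180) ⇒ joint angles (θ0=0°, θ1=90°)
t=2 rotate(1, 180) ⇒ joint angles (θ0=0°, θ1=270°)
t=3 rotate(1, 180) ⇒ joint angles (θ0=0°, θ1=90°)
all 8 alternatives checked — unique.

rotate(1, 180), rotate(1, 180), rotate(1, 180)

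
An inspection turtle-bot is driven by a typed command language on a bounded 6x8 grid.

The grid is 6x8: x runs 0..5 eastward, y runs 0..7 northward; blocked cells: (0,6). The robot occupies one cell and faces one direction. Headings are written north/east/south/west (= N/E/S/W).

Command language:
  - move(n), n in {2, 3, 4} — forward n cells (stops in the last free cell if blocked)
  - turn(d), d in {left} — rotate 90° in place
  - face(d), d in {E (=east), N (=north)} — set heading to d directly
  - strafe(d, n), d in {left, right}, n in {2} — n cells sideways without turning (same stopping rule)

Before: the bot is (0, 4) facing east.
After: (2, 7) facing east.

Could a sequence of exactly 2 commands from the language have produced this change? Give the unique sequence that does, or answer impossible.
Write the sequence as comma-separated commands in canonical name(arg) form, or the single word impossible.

all 64 sequences checked — none match.

impossible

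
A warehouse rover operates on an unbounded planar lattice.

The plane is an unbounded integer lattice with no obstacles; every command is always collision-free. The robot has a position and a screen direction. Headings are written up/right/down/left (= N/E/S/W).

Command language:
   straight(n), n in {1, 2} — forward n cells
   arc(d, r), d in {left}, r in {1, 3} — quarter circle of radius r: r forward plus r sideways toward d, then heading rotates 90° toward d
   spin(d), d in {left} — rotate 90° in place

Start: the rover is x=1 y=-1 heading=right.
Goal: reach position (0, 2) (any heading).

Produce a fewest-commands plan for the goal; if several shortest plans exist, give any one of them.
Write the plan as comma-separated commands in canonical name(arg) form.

t0: x=1 y=-1 heading=right
t=1 straight(2) ⇒ x=3 y=-1 heading=right
t=2 spin(left) ⇒ x=3 y=-1 heading=up
t=3 arc(left, 3) ⇒ x=0 y=2 heading=left
shorter routes all fall short; 3 is best.

straight(2), spin(left), arc(left, 3)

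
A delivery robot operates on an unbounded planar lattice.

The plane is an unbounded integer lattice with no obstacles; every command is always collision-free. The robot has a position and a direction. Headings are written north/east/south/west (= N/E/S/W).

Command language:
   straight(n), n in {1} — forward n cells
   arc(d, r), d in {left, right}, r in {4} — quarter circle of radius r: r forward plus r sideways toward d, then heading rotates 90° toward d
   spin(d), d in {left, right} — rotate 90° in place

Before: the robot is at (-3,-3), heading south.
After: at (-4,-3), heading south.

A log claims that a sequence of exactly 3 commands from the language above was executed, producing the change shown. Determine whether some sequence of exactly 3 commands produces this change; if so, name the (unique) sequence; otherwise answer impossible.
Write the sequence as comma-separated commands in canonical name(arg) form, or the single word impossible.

spin(right), straight(1), spin(left)

key: order matters: swapping spin(right) and spin(left) lands elsewhere
initial: at (-3,-3), heading south
step 1 (spin(right)): at (-3,-3), heading west
step 2 (straight(1)): at (-4,-3), heading west
step 3 (spin(left)): at (-4,-3), heading south
no rival 3-sequence matches.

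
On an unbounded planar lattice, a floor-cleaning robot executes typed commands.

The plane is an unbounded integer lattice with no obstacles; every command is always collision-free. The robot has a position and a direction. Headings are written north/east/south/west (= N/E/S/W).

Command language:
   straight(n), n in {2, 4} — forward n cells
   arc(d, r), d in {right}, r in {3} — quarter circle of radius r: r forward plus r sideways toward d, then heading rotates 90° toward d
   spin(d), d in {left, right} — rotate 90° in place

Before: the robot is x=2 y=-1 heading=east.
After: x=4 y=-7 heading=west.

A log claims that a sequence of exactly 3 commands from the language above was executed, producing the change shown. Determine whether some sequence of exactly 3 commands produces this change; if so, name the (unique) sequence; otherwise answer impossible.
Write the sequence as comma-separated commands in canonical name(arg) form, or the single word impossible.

key: position moved to (4,-7) AND the heading swung to W — translation plus rotation needed
begin: x=2 y=-1 heading=east
t=1 straight(2) ⇒ x=4 y=-1 heading=east
t=2 arc(right, 3) ⇒ x=7 y=-4 heading=south
t=3 arc(right, 3) ⇒ x=4 y=-7 heading=west
uniquely the one of 125 3-step routes that fits.

straight(2), arc(right, 3), arc(right, 3)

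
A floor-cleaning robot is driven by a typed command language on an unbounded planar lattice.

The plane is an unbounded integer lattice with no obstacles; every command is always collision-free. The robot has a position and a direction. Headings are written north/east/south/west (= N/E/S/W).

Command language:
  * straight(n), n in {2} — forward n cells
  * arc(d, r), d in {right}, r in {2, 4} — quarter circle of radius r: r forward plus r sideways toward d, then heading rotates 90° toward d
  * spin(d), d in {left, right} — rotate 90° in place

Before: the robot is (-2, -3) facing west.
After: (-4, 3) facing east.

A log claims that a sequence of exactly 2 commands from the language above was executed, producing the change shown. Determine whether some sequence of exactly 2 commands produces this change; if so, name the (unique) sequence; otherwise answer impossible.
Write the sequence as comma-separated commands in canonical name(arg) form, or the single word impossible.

key: position moved to (-4,3) AND the heading swung to E — translation plus rotation needed
from: (-2, -3) facing west
1. arc(right, 4) → (-6, 1) facing north
2. arc(right, 2) → (-4, 3) facing east
no rival 2-sequence matches.

arc(right, 4), arc(right, 2)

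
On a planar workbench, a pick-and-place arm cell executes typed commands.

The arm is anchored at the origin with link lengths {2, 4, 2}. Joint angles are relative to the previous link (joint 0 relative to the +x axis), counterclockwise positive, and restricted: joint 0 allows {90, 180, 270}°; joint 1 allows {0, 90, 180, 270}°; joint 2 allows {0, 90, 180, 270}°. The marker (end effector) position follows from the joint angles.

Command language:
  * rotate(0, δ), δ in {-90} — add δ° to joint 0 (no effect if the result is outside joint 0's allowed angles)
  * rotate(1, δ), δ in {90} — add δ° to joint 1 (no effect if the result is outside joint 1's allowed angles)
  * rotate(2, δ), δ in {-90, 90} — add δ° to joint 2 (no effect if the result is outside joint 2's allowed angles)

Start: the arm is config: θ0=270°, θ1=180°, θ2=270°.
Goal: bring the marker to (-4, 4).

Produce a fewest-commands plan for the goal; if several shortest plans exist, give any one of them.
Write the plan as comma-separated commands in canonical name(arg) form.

rotate(2, 90), rotate(2, 90), rotate(1, 90), rotate(0, -90)

begin: config: θ0=270°, θ1=180°, θ2=270°
[1] after rotate(2, 90): config: θ0=270°, θ1=180°, θ2=0°
[2] after rotate(2, 90): config: θ0=270°, θ1=180°, θ2=90°
[3] after rotate(1, 90): config: θ0=270°, θ1=270°, θ2=90°
[4] after rotate(0, -90): config: θ0=180°, θ1=270°, θ2=90°
no 3-step plan works, so 4 is optimal.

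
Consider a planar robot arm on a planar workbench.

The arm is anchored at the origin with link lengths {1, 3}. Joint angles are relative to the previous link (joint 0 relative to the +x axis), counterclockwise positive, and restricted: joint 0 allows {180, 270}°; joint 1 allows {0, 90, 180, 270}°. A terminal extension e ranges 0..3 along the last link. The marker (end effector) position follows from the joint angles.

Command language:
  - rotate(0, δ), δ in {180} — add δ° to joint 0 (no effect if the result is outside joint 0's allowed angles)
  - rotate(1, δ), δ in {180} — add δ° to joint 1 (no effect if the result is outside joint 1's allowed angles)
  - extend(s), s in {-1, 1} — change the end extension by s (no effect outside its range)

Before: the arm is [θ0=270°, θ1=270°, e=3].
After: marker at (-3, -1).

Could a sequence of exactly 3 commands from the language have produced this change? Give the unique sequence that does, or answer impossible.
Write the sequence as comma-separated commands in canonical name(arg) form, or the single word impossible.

extend(-1), extend(-1), extend(-1)

from: [θ0=270°, θ1=270°, e=3]
[1] after extend(-1): [θ0=270°, θ1=270°, e=2]
[2] after extend(-1): [θ0=270°, θ1=270°, e=1]
[3] after extend(-1): [θ0=270°, θ1=270°, e=0]
uniquely the one of 64 3-step routes that fits.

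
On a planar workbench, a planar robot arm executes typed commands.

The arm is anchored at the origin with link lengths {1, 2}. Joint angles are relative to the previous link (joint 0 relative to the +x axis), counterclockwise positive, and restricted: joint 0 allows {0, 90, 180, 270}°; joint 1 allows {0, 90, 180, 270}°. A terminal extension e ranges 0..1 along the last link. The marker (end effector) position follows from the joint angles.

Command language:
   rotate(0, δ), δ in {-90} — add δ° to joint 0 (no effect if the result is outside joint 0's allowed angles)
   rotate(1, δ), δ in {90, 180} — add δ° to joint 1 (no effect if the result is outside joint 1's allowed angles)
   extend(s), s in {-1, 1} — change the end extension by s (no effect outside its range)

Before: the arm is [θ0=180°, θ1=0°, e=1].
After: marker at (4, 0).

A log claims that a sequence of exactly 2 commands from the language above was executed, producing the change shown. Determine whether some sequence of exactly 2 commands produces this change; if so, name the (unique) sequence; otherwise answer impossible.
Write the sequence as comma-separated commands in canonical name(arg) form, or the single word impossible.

rotate(0, -90), rotate(0, -90)

begin: [θ0=180°, θ1=0°, e=1]
1. rotate(0, -90) → [θ0=90°, θ1=0°, e=1]
2. rotate(0, -90) → [θ0=0°, θ1=0°, e=1]
uniquely the one of 25 2-step routes that fits.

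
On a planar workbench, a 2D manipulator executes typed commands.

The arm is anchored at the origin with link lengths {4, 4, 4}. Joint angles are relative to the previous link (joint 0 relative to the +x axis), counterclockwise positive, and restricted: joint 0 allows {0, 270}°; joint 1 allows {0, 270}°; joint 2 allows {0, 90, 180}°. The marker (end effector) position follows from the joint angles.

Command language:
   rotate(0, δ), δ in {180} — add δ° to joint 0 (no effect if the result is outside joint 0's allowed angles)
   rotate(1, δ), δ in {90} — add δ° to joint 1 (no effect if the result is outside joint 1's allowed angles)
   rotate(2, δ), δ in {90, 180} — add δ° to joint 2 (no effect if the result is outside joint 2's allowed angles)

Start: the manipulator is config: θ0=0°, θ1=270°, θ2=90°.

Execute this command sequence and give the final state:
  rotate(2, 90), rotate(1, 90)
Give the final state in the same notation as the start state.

begin: config: θ0=0°, θ1=270°, θ2=90°
[1] after rotate(2, 90): config: θ0=0°, θ1=270°, θ2=180°
[2] after rotate(1, 90): config: θ0=0°, θ1=0°, θ2=180°

config: θ0=0°, θ1=0°, θ2=180°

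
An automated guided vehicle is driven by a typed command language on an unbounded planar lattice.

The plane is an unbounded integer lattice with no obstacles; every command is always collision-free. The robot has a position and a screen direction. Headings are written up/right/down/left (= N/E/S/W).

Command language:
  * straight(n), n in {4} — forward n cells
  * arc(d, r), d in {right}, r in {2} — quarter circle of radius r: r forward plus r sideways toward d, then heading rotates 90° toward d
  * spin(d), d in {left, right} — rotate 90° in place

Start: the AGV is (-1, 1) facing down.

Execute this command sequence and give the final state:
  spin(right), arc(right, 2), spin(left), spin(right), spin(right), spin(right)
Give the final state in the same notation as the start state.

(-3, 3) facing down

begin: (-1, 1) facing down
step 1 (spin(right)): (-1, 1) facing left
step 2 (arc(right, 2)): (-3, 3) facing up
step 3 (spin(left)): (-3, 3) facing left
step 4 (spin(right)): (-3, 3) facing up
step 5 (spin(right)): (-3, 3) facing right
step 6 (spin(right)): (-3, 3) facing down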